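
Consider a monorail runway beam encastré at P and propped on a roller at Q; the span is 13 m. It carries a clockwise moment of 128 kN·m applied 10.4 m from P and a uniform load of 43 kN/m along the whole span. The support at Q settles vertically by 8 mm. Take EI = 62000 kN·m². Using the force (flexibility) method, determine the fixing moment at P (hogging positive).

M_P = 860.9 kN·m

Take the reaction at Q as the redundant and release it; the primary structure is a cantilever fixed at P.
Primary-structure tip deflection at Q by superposition:
  clockwise couple 128 at a = 10.4: M₀a(2L − a)/(2EI) = 10383/EI
  UDL 43: wL⁴/(8EI) = 153515/EI
  δ_0 = 163899/EI
Flexibility coefficient — unit upward force at Q: δ_{QQ} = L³/(3EI) = 732.3/EI.
With EI = 62000 kN·m²: δ_0 = 2.6435 m and δ_{QQ} = 0.011812 m/kN.
Compatibility — the beam at Q must follow the support down by 0.008 m: δ_0 − R_Q·δ_{QQ} = 0.008, so R_Q = (2.6435 − 0.008)/0.011812 = 223.1 kN.
Moment equilibrium about P: M_P = Σ(load moments about P) − R_Q·L = 3762 − 223.1×13 = 860.9 kN·m.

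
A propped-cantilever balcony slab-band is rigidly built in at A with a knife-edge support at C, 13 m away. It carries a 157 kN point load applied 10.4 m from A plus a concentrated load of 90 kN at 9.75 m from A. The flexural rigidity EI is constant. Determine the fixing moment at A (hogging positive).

Choose R_C as the redundant. The primary structure is the cantilever fixed at A.
Free-end deflection of the primary structure under the applied loading (downward +):
  point load 157 at a = 10.4: Pa²(3L − a)/(6EI) = 80943/EI
  point load 90 at a = 9.75: Pa²(3L − a)/(6EI) = 41709/EI
  δ_0 = 122652/EI
Tip deflection under a unit load at C: L³/(3EI) = 732.3/EI.
The prop prevents deflection at C: R_C = δ_0/δ_{CC} = 122652/732.3 = 167.5 kN.
Moment equilibrium about A: M_A = Σ(load moments about A) − R_C·L = 2510 − 167.5×13 = 333 kN·m.

M_A = 333 kN·m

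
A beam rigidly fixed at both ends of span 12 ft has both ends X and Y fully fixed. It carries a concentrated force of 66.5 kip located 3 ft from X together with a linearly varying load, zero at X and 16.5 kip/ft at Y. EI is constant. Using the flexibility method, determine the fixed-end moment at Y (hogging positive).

Take the two fixed-end moments M_X, M_Y as redundants; the released structure is the simple span XY.
End rotations of the released simple span under the applied load (×1/EI):
  at X: point load 66.5 at a = 3: Pab(L + b)/(6LEI) = 523.7/EI
  at Y: point load 66.5 at a = 3: Pab(L + a)/(6LEI) = 374.1/EI
  at X: triangular load, peak 16.5: 7w₀L³/(360EI) = 554.4/EI
  at Y: triangular load, peak 16.5: w₀L³/(45EI) = 633.6/EI
  θ_X0 = 1078/EI,  θ_Y0 = 1008/EI
Flexibility coefficients: a unit moment at one end gives L/(3EI) there and L/(6EI) at the far end, so f₁₁ = f₂₂ = 4/EI and f₁₂ = f₂₁ = 2/EI.
Compatibility — zero rotation at each built-in end:
  4 M_X + 2 M_Y = 1078
  2 M_X + 4 M_Y = 1008
Solving the pair gives M_X = 191.4 kip·ft and M_Y = 156.2 kip·ft (hogging).

M_Y = 156.2 kip·ft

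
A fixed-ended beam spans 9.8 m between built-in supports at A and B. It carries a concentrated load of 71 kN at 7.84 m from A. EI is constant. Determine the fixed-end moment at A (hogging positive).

Take the two fixed-end moments M_A, M_B as redundants; the released structure is the simple span AB.
On the primary (simply-supported) span, the end slopes from the loading are:
  at A: point load 71 at a = 7.84: Pab(L + b)/(6LEI) = 218.2/EI
  at B: point load 71 at a = 7.84: Pab(L + a)/(6LEI) = 327.3/EI
  θ_A0 = 218.2/EI,  θ_B0 = 327.3/EI
Flexibility coefficients: a unit moment at one end gives L/(3EI) there and L/(6EI) at the far end, so f₁₁ = f₂₂ = 3.267/EI and f₁₂ = f₂₁ = 1.633/EI.
Compatibility — zero rotation at each built-in end:
  3.267 M_A + 1.633 M_B = 218.2
  1.633 M_A + 3.267 M_B = 327.3
Solving the pair gives M_A = 22.27 kN·m and M_B = 89.06 kN·m (hogging).

M_A = 22.27 kN·m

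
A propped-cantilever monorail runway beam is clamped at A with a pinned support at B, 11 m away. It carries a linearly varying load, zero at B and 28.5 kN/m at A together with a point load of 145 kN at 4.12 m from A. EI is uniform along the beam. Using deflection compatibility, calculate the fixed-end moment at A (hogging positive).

M_A = 533.6 kN·m

Remove the prop at B; the released (primary) structure is a cantilever built in at A.
Downward deflection at the released point B due to the loads:
  triangular load, peak 28.5 at the fixed end: w₀L⁴/(30EI) = 13909/EI
  point load 145 at a = 4.12: Pa²(3L − a)/(6EI) = 11847/EI
  δ_0 = 25756/EI
Flexibility coefficient — unit upward force at B: δ_{BB} = L³/(3EI) = 443.7/EI.
The prop prevents deflection at B: R_B = δ_0/δ_{BB} = 25756/443.7 = 58.05 kN.
Moment equilibrium about A: M_A = Σ(load moments about A) − R_B·L = 1172 − 58.05×11 = 533.6 kN·m.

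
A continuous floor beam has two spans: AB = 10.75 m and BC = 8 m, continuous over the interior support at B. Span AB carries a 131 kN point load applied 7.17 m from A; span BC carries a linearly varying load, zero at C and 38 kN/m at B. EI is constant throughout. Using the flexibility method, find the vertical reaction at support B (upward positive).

Insert a hinge at B; M_B is the redundant, and each span becomes simply supported.
End slopes at the hinge B, treating each span as simply supported:
  span AB: point load 131 at a = 7.17: Pab(L + a)/(6LEI) = 934.2/EI
  span BC: triangular load, peak 38: w₀L³/(45EI) = 432.4/EI
  relative rotation θ_0 = (934.2 + 432.4)/EI = 1367/EI
A unit hogging moment at B produces rotation L₁/(3EI) + L₂/(3EI) = 6.25/EI.
Compatibility: M_B·(L₁+L₂)/(3EI) = θ_0, giving M_B = 218.7 kN·m (hogging).
Span AB, ΣM about A with M_B applied at B: R_B^{AB}·10.75 = 939.3 + 218.7, so R_B^{AB} = 107.7 kN and R_A = 131 − 107.7 = 23.29 kN.
Span BC, ΣM about C: R_B^{BC}·8 = 810.7 + 218.7, so R_B^{BC} = 128.7 kN and R_C = 152 − 128.7 = 23.34 kN.
R_B = 107.7 + 128.7 = 236.4 kN.

R_B = 236.4 kN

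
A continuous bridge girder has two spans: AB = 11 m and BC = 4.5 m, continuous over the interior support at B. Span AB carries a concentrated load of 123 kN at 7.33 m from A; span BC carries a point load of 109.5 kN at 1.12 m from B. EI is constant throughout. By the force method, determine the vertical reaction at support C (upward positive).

Take M_B as the redundant. Released structure: two simple spans AB and BC with a hinge at B.
Rotations at B on the released spans (each span's end-slope, ×1/EI):
  span AB: point load 123 at a = 7.33: Pab(L + a)/(6LEI) = 919/EI
  span BC: point load 109.5 at a = 1.12: Pab(L + b)/(6LEI) = 121/EI
  relative rotation θ_0 = (919 + 121)/EI = 1040/EI
A unit hogging moment at B produces rotation L₁/(3EI) + L₂/(3EI) = 5.167/EI.
Compatibility: M_B·(L₁+L₂)/(3EI) = θ_0, giving M_B = 201.3 kN·m (hogging).
Span BC, ΣM about C: R_B^{BC}·4.5 = 370.1 + 201.3, so R_B^{BC} = 127 kN and R_C = 109.5 − 127 = -17.47 kN.

R_C = -17.47 kN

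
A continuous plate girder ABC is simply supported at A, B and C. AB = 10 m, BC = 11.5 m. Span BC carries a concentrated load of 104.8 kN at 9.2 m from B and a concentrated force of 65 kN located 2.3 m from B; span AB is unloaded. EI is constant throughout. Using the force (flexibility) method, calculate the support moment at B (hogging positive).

M_B = 119.5 kN·m

Insert a hinge at B; M_B is the redundant, and each span becomes simply supported.
Rotations at B on the released spans (each span's end-slope, ×1/EI):
  span BC: point load 104.8 at a = 9.2: Pab(L + b)/(6LEI) = 443.5/EI
  span BC: point load 65 at a = 2.3: Pab(L + b)/(6LEI) = 412.6/EI
  relative rotation θ_0 = (0 + 856.1)/EI = 856.1/EI
A unit hogging moment at B produces rotation L₁/(3EI) + L₂/(3EI) = 7.167/EI.
Slope continuity at B: θ_0 = M_B·7.167/EI, so M_B = 856.1/7.167 = 119.5 kN·m (hogging).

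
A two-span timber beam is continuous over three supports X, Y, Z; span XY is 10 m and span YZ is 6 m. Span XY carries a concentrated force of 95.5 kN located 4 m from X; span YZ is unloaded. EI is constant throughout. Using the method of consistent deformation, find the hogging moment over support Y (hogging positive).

M_Y = 100.3 kN·m

Take M_Y as the redundant. Released structure: two simple spans XY and YZ with a hinge at Y.
End slopes at the hinge Y, treating each span as simply supported:
  span XY: point load 95.5 at a = 4: Pab(L + a)/(6LEI) = 534.8/EI
  relative rotation θ_0 = (534.8 + 0)/EI = 534.8/EI
A unit hogging moment at Y produces rotation L₁/(3EI) + L₂/(3EI) = 5.333/EI.
Compatibility: M_Y·(L₁+L₂)/(3EI) = θ_0, giving M_Y = 100.3 kN·m (hogging).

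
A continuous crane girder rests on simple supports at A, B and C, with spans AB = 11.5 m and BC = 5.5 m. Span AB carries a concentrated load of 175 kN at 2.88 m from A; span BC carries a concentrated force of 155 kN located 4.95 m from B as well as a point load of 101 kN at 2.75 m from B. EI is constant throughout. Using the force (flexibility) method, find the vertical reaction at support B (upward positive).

R_B = 165.5 kN

Release continuity at B by inserting a hinge; the redundant is the internal moment M_B. The primary structure is two simply-supported spans AB and BC.
End slopes at the hinge B, treating each span as simply supported:
  span AB: point load 175 at a = 2.88: Pab(L + a)/(6LEI) = 905.4/EI
  span BC: point load 155 at a = 4.95: Pab(L + b)/(6LEI) = 77.36/EI
  span BC: point load 101 at a = 2.75: Pab(L + b)/(6LEI) = 191/EI
  relative rotation θ_0 = (905.4 + 268.3)/EI = 1174/EI
A unit hogging moment at B produces rotation L₁/(3EI) + L₂/(3EI) = 5.667/EI.
Compatibility: M_B·(L₁+L₂)/(3EI) = θ_0, giving M_B = 207.1 kN·m (hogging).
Span AB, ΣM about A with M_B applied at B: R_B^{AB}·11.5 = 504 + 207.1, so R_B^{AB} = 61.84 kN and R_A = 175 − 61.84 = 113.2 kN.
Span BC, ΣM about C: R_B^{BC}·5.5 = 363 + 207.1, so R_B^{BC} = 103.7 kN and R_C = 256 − 103.7 = 152.3 kN.
R_B = 61.84 + 103.7 = 165.5 kN.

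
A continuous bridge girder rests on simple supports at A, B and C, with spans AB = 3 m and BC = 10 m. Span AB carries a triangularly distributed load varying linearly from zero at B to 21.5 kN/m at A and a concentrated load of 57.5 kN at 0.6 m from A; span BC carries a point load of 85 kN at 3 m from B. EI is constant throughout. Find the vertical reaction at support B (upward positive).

R_B = 135.1 kN

Take M_B as the redundant. Released structure: two simple spans AB and BC with a hinge at B.
End slopes at the hinge B, treating each span as simply supported:
  span AB: triangular load, peak 21.5: 7w₀L³/(360EI) = 11.29/EI
  span AB: point load 57.5 at a = 0.6: Pab(L + a)/(6LEI) = 16.56/EI
  span BC: point load 85 at a = 3: Pab(L + b)/(6LEI) = 505.8/EI
  relative rotation θ_0 = (27.85 + 505.8)/EI = 533.6/EI
A unit hogging moment at B produces rotation L₁/(3EI) + L₂/(3EI) = 4.333/EI.
Slope continuity at B: θ_0 = M_B·4.333/EI, so M_B = 533.6/4.333 = 123.1 kN·m (hogging).
Span AB, ΣM about A with M_B applied at B: R_B^{AB}·3 = 66.75 + 123.1, so R_B^{AB} = 63.3 kN and R_A = 89.75 − 63.3 = 26.45 kN.
Span BC, ΣM about C: R_B^{BC}·10 = 595 + 123.1, so R_B^{BC} = 71.81 kN and R_C = 85 − 71.81 = 13.19 kN.
R_B = 63.3 + 71.81 = 135.1 kN.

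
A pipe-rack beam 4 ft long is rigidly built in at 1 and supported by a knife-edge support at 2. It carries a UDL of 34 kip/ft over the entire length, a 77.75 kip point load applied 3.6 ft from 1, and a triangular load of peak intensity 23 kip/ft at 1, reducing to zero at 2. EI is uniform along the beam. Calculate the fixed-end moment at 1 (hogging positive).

Take the reaction at 2 as the redundant and release it; the primary structure is a cantilever fixed at 1.
Primary-structure tip deflection at 2 by superposition:
  UDL 34: wL⁴/(8EI) = 1088/EI
  point load 77.75 at a = 3.6: Pa²(3L − a)/(6EI) = 1411/EI
  triangular load, peak 23 at the fixed end: w₀L⁴/(30EI) = 196.3/EI
  δ_0 = 2695/EI
Tip deflection under a unit load at 2: L³/(3EI) = 21.33/EI.
Compatibility at 2: δ_0 − R_2·δ_{22} = 0, so R_2 = 2695/21.33 = 126.3 kip.
Moment equilibrium about 1: M_1 = Σ(load moments about 1) − R_2·L = 613.2 − 126.3×4 = 107.9 kip·ft.

M_1 = 107.9 kip·ft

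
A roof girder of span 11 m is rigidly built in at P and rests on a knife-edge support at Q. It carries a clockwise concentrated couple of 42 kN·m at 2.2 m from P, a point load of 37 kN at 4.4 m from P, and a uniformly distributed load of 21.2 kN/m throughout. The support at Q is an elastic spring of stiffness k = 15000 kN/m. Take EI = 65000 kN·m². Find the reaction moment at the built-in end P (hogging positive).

Remove the prop at Q; the released (primary) structure is a cantilever built in at P.
Deflection at Q on the released cantilever, summing each load's contribution:
  clockwise couple 42 at a = 2.2: M₀a(2L − a)/(2EI) = 914.8/EI
  point load 37 at a = 4.4: Pa²(3L − a)/(6EI) = 3414/EI
  UDL 21.2: wL⁴/(8EI) = 38799/EI
  δ_0 = 43128/EI
Tip deflection under a unit load at Q: L³/(3EI) = 443.7/EI.
With EI = 65000 kN·m²: δ_0 = 0.66351 m and δ_{QQ} = 0.006826 m/kN.
Compatibility — the spring shortens by R_Q/k under the reaction it provides: δ_0 − R_Q·δ_{QQ} = R_Q/k. With 1/k = 0.000067 m/kN, R_Q = δ_0 / (δ_{QQ} + 1/k) = 0.66351 / (0.006826 + 0.000067) = 96.27 kN.
Moment equilibrium about P: M_P = Σ(load moments about P) − R_Q·L = 1487 − 96.27×11 = 428.5 kN·m.

M_P = 428.5 kN·m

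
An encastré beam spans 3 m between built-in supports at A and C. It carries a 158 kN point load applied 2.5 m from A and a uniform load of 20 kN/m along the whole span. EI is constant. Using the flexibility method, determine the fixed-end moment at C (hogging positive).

Release both end moments; the primary structure is a simply-supported span AC with redundants M_A and M_C.
End rotations of the released simple span under the applied load (×1/EI):
  at A: point load 158 at a = 2.5: Pab(L + b)/(6LEI) = 38.4/EI
  at C: point load 158 at a = 2.5: Pab(L + a)/(6LEI) = 60.35/EI
  at A: UDL 20: wL³/(24EI) = 22.5/EI
  at C: UDL 20: wL³/(24EI) = 22.5/EI
  θ_A0 = 60.9/EI,  θ_C0 = 82.85/EI
Flexibility coefficients: a unit moment at one end gives L/(3EI) there and L/(6EI) at the far end, so f₁₁ = f₂₂ = 1/EI and f₁₂ = f₂₁ = 0.5/EI.
Compatibility — zero rotation at each built-in end:
  1 M_A + 0.5 M_C = 60.9
  0.5 M_A + 1 M_C = 82.85
Solving the pair gives M_A = 25.97 kN·m and M_C = 69.86 kN·m (hogging).

M_C = 69.86 kN·m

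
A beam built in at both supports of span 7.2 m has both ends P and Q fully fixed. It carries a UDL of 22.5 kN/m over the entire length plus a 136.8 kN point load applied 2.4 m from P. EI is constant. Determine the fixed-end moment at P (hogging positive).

Release both end moments; the primary structure is a simply-supported span PQ with redundants M_P and M_Q.
On the primary (simply-supported) span, the end slopes from the loading are:
  at P: UDL 22.5: wL³/(24EI) = 349.9/EI
  at Q: UDL 22.5: wL³/(24EI) = 349.9/EI
  at P: point load 136.8 at a = 2.4: Pab(L + b)/(6LEI) = 437.8/EI
  at Q: point load 136.8 at a = 2.4: Pab(L + a)/(6LEI) = 350.2/EI
  θ_P0 = 787.7/EI,  θ_Q0 = 700.1/EI
Flexibility coefficients: a unit moment at one end gives L/(3EI) there and L/(6EI) at the far end, so f₁₁ = f₂₂ = 2.4/EI and f₁₂ = f₂₁ = 1.2/EI.
Compatibility — zero rotation at each built-in end:
  2.4 M_P + 1.2 M_Q = 787.7
  1.2 M_P + 2.4 M_Q = 700.1
Solving the pair gives M_P = 243.1 kN·m and M_Q = 170.2 kN·m (hogging).

M_P = 243.1 kN·m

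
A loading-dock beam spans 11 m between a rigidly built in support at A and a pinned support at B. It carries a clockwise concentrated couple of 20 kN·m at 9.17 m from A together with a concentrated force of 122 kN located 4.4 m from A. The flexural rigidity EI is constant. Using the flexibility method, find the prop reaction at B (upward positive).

R_B = 28.03 kN

Take the reaction at B as the redundant and release it; the primary structure is a cantilever fixed at A.
Free-end deflection of the primary structure under the applied loading (downward +):
  clockwise couple 20 at a = 9.17: M₀a(2L − a)/(2EI) = 1177/EI
  point load 122 at a = 4.4: Pa²(3L − a)/(6EI) = 11258/EI
  δ_0 = 12435/EI
Tip deflection under a unit load at B: L³/(3EI) = 443.7/EI.
The prop prevents deflection at B: R_B = δ_0/δ_{BB} = 12435/443.7 = 28.03 kN.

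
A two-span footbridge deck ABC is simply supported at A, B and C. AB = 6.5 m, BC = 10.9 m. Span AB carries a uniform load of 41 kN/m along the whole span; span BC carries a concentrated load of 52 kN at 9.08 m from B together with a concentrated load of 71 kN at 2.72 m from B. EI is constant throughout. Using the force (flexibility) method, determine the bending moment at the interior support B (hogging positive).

M_B = 189.2 kN·m

Insert a hinge at B; M_B is the redundant, and each span becomes simply supported.
End slopes at the hinge B, treating each span as simply supported:
  span AB: UDL 41: wL³/(24EI) = 469.2/EI
  span BC: point load 52 at a = 9.08: Pab(L + b)/(6LEI) = 167.1/EI
  span BC: point load 71 at a = 2.72: Pab(L + b)/(6LEI) = 460.9/EI
  relative rotation θ_0 = (469.2 + 628)/EI = 1097/EI
A unit hogging moment at B produces rotation L₁/(3EI) + L₂/(3EI) = 5.8/EI.
Compatibility: M_B·(L₁+L₂)/(3EI) = θ_0, giving M_B = 189.2 kN·m (hogging).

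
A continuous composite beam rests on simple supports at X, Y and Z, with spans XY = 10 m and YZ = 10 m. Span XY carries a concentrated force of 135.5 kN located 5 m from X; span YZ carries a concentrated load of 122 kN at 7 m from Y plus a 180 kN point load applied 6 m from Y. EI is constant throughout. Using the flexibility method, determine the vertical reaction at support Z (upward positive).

Insert a hinge at Y; M_Y is the redundant, and each span becomes simply supported.
Discontinuity in slope at Y on the released structure — sum the simple-span end rotations:
  span XY: point load 135.5 at a = 5: Pab(L + a)/(6LEI) = 846.9/EI
  span YZ: point load 122 at a = 7: Pab(L + b)/(6LEI) = 555.1/EI
  span YZ: point load 180 at a = 6: Pab(L + b)/(6LEI) = 1008/EI
  relative rotation θ_0 = (846.9 + 1563)/EI = 2410/EI
A unit hogging moment at Y produces rotation L₁/(3EI) + L₂/(3EI) = 6.667/EI.
Slope continuity at Y: θ_0 = M_Y·6.667/EI, so M_Y = 2410/6.667 = 361.5 kN·m (hogging).
Span YZ, ΣM about Z: R_Y^{YZ}·10 = 1086 + 361.5, so R_Y^{YZ} = 144.7 kN and R_Z = 302 − 144.7 = 157.3 kN.

R_Z = 157.3 kN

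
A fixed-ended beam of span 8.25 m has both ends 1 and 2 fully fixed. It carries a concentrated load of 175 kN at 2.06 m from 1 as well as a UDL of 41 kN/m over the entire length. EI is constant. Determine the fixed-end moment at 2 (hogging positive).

Take the two fixed-end moments M_1, M_2 as redundants; the released structure is the simple span 12.
On the primary (simply-supported) span, the end slopes from the loading are:
  at 1: point load 175 at a = 2.06: Pab(L + b)/(6LEI) = 651/EI
  at 2: point load 175 at a = 2.06: Pab(L + a)/(6LEI) = 464.8/EI
  at 1: UDL 41: wL³/(24EI) = 959.3/EI
  at 2: UDL 41: wL³/(24EI) = 959.3/EI
  θ_10 = 1610/EI,  θ_20 = 1424/EI
Flexibility coefficients: a unit moment at one end gives L/(3EI) there and L/(6EI) at the far end, so f₁₁ = f₂₂ = 2.75/EI and f₁₂ = f₂₁ = 1.375/EI.
Compatibility — zero rotation at each built-in end:
  2.75 M_1 + 1.375 M_2 = 1610
  1.375 M_1 + 2.75 M_2 = 1424
Solving the pair gives M_1 = 435.5 kN·m and M_2 = 300.1 kN·m (hogging).

M_2 = 300.1 kN·m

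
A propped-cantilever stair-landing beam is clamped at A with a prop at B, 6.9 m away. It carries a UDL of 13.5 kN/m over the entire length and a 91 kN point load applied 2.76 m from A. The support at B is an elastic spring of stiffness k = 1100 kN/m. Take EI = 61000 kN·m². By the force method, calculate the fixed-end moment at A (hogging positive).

Choose R_B as the redundant. The primary structure is the cantilever fixed at A.
Free-end deflection of the primary structure under the applied loading (downward +):
  UDL 13.5: wL⁴/(8EI) = 3825/EI
  point load 91 at a = 2.76: Pa²(3L − a)/(6EI) = 2073/EI
  δ_0 = 5898/EI
Flexibility coefficient — unit upward force at B: δ_{BB} = L³/(3EI) = 109.5/EI.
With EI = 61000 kN·m²: δ_0 = 0.096684 m and δ_{BB} = 0.001795 m/kN.
Compatibility — the spring shortens by R_B/k under the reaction it provides: δ_0 − R_B·δ_{BB} = R_B/k. With 1/k = 0.000909 m/kN, R_B = δ_0 / (δ_{BB} + 1/k) = 0.096684 / (0.001795 + 0.000909) = 35.75 kN.
Moment equilibrium about A: M_A = Σ(load moments about A) − R_B·L = 572.5 − 35.75×6.9 = 325.8 kN·m.

M_A = 325.8 kN·m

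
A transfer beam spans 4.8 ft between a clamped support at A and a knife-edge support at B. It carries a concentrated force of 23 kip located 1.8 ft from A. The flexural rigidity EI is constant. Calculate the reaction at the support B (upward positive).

Remove the prop at B; the released (primary) structure is a cantilever built in at A.
Free-end deflection of the primary structure under the applied loading (downward +):
  point load 23 at a = 1.8: Pa²(3L − a)/(6EI) = 156.5/EI
Flexibility coefficient — unit upward force at B: δ_{BB} = L³/(3EI) = 36.86/EI.
The prop prevents deflection at B: R_B = δ_0/δ_{BB} = 156.5/36.86 = 4.245 kip.

R_B = 4.245 kip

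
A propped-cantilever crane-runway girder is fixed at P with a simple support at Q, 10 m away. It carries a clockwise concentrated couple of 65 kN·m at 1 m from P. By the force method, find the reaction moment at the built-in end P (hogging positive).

M_P = 46.48 kN·m

Take the reaction at Q as the redundant and release it; the primary structure is a cantilever fixed at P.
Primary-structure tip deflection at Q by superposition:
  clockwise couple 65 at a = 1: M₀a(2L − a)/(2EI) = 617.5/EI
Tip deflection under a unit load at Q: L³/(3EI) = 333.3/EI.
The prop prevents deflection at Q: R_Q = δ_0/δ_{QQ} = 617.5/333.3 = 1.853 kN.
Moment equilibrium about P: M_P = Σ(load moments about P) − R_Q·L = 65 − 1.853×10 = 46.48 kN·m.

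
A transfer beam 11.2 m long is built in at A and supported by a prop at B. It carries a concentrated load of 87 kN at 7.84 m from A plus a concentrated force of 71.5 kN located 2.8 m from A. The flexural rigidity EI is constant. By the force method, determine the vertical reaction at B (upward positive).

R_B = 55.17 kN

Release the roller at B. Primary structure: cantilever fixed at A.
Deflection at B on the released cantilever, summing each load's contribution:
  point load 87 at a = 7.84: Pa²(3L − a)/(6EI) = 22959/EI
  point load 71.5 at a = 2.8: Pa²(3L − a)/(6EI) = 2878/EI
  δ_0 = 25836/EI
Flexibility coefficient — unit upward force at B: δ_{BB} = L³/(3EI) = 468.3/EI.
The prop prevents deflection at B: R_B = δ_0/δ_{BB} = 25836/468.3 = 55.17 kN.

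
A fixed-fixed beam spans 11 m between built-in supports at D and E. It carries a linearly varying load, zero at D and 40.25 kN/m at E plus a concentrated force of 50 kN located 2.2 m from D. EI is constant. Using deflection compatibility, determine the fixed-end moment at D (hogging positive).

M_D = 232.7 kN·m

Release both end moments; the primary structure is a simply-supported span DE with redundants M_D and M_E.
On the primary (simply-supported) span, the end slopes from the loading are:
  at D: triangular load, peak 40.25: 7w₀L³/(360EI) = 1042/EI
  at E: triangular load, peak 40.25: w₀L³/(45EI) = 1191/EI
  at D: point load 50 at a = 2.2: Pab(L + b)/(6LEI) = 290.4/EI
  at E: point load 50 at a = 2.2: Pab(L + a)/(6LEI) = 193.6/EI
  θ_D0 = 1332/EI,  θ_E0 = 1384/EI
Flexibility coefficients: a unit moment at one end gives L/(3EI) there and L/(6EI) at the far end, so f₁₁ = f₂₂ = 3.667/EI and f₁₂ = f₂₁ = 1.833/EI.
Compatibility — zero rotation at each built-in end:
  3.667 M_D + 1.833 M_E = 1332
  1.833 M_D + 3.667 M_E = 1384
Solving the pair gives M_D = 232.7 kN·m and M_E = 261.1 kN·m (hogging).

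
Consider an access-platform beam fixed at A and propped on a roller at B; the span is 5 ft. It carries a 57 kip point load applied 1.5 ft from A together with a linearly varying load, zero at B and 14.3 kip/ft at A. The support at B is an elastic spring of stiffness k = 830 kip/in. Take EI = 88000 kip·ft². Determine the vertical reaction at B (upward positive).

R_B = 11.61 kip

Take the reaction at B as the redundant and release it; the primary structure is a cantilever fixed at A.
Deflection at B on the released cantilever, summing each load's contribution:
  point load 57 at a = 1.5: Pa²(3L − a)/(6EI) = 288.6/EI
  triangular load, peak 14.3 at the fixed end: w₀L⁴/(30EI) = 297.9/EI
  δ_0 = 586.5/EI
Tip deflection under a unit load at B: L³/(3EI) = 41.67/EI.
With EI = 88000 kip·ft²: δ_0 = 0.006665 ft and δ_{BB} = 0.000473 ft/kip.
Compatibility — the spring shortens by R_B/k under the reaction it provides: δ_0 − R_B·δ_{BB} = R_B/k. With 1/k = 1/(830×12) ft/kip = 0.0001 ft/kip, R_B = δ_0 / (δ_{BB} + 1/k) = 0.006665 / (0.000473 + 0.0001) = 11.61 kip.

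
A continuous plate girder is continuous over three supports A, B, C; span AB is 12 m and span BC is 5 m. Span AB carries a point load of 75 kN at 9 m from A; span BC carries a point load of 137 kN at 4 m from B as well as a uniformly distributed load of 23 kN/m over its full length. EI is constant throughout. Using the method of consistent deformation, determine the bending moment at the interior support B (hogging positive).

Insert a hinge at B; M_B is the redundant, and each span becomes simply supported.
End slopes at the hinge B, treating each span as simply supported:
  span AB: point load 75 at a = 9: Pab(L + a)/(6LEI) = 590.6/EI
  span BC: point load 137 at a = 4: Pab(L + b)/(6LEI) = 109.6/EI
  span BC: UDL 23: wL³/(24EI) = 119.8/EI
  relative rotation θ_0 = (590.6 + 229.4)/EI = 820/EI
A unit hogging moment at B produces rotation L₁/(3EI) + L₂/(3EI) = 5.667/EI.
Compatibility: M_B·(L₁+L₂)/(3EI) = θ_0, giving M_B = 144.7 kN·m (hogging).

M_B = 144.7 kN·m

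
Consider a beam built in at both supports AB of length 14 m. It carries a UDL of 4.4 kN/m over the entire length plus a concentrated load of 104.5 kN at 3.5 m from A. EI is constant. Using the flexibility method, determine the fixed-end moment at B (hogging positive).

Release both end moments; the primary structure is a simply-supported span AB with redundants M_A and M_B.
Simple-span end rotations at A and B under the given loads:
  at A: UDL 4.4: wL³/(24EI) = 503.1/EI
  at B: UDL 4.4: wL³/(24EI) = 503.1/EI
  at A: point load 104.5 at a = 3.5: Pab(L + b)/(6LEI) = 1120/EI
  at B: point load 104.5 at a = 3.5: Pab(L + a)/(6LEI) = 800.1/EI
  θ_A0 = 1623/EI,  θ_B0 = 1303/EI
Flexibility coefficients: a unit moment at one end gives L/(3EI) there and L/(6EI) at the far end, so f₁₁ = f₂₂ = 4.667/EI and f₁₂ = f₂₁ = 2.333/EI.
Compatibility — zero rotation at each built-in end:
  4.667 M_A + 2.333 M_B = 1623
  2.333 M_A + 4.667 M_B = 1303
Solving the pair gives M_A = 277.6 kN·m and M_B = 140.4 kN·m (hogging).

M_B = 140.4 kN·m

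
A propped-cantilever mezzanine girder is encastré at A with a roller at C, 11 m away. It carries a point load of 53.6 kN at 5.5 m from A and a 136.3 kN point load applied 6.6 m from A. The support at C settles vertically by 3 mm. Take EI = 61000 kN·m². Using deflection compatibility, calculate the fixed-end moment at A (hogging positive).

Take the reaction at C as the redundant and release it; the primary structure is a cantilever fixed at A.
Free-end deflection of the primary structure under the applied loading (downward +):
  point load 53.6 at a = 5.5: Pa²(3L − a)/(6EI) = 7431/EI
  point load 136.3 at a = 6.6: Pa²(3L − a)/(6EI) = 26124/EI
  δ_0 = 33555/EI
Flexibility coefficient — unit upward force at C: δ_{CC} = L³/(3EI) = 443.7/EI.
With EI = 61000 kN·m²: δ_0 = 0.55009 m and δ_{CC} = 0.007273 m/kN.
Compatibility — the beam at C must follow the support down by 0.003 m: δ_0 − R_C·δ_{CC} = 0.003, so R_C = (0.55009 − 0.003)/0.007273 = 75.22 kN.
Moment equilibrium about A: M_A = Σ(load moments about A) − R_C·L = 1194 − 75.22×11 = 367 kN·m.

M_A = 367 kN·m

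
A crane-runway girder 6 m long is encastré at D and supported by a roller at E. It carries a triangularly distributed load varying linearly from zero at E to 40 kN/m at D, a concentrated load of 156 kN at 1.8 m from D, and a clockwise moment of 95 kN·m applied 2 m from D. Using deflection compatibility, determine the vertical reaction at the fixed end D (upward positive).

Remove the prop at E; the released (primary) structure is a cantilever built in at D.
Free-end deflection of the primary structure under the applied loading (downward +):
  triangular load, peak 40 at the fixed end: w₀L⁴/(30EI) = 1728/EI
  point load 156 at a = 1.8: Pa²(3L − a)/(6EI) = 1365/EI
  clockwise couple 95 at a = 2: M₀a(2L − a)/(2EI) = 950/EI
  δ_0 = 4043/EI
Tip deflection under a unit load at E: L³/(3EI) = 72/EI.
The prop prevents deflection at E: R_E = δ_0/δ_{EE} = 4043/72 = 56.15 kN.
Vertical equilibrium: R_D = ΣP − R_E = 276 − 56.15 = 219.9 kN.

R_D = 219.9 kN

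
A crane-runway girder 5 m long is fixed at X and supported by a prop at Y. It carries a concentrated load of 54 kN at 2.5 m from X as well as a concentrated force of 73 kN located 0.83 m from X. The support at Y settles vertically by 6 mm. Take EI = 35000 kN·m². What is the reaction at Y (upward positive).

R_Y = 14.69 kN

Release the roller at Y. Primary structure: cantilever fixed at X.
Downward deflection at the released point Y due to the loads:
  point load 54 at a = 2.5: Pa²(3L − a)/(6EI) = 703.1/EI
  point load 73 at a = 0.83: Pa²(3L − a)/(6EI) = 118.8/EI
  δ_0 = 821.9/EI
Flexibility coefficient — unit upward force at Y: δ_{YY} = L³/(3EI) = 41.67/EI.
With EI = 35000 kN·m²: δ_0 = 0.023483 m and δ_{YY} = 0.00119 m/kN.
Compatibility — the beam at Y must follow the support down by 0.006 m: δ_0 − R_Y·δ_{YY} = 0.006, so R_Y = (0.023483 − 0.006)/0.00119 = 14.69 kN.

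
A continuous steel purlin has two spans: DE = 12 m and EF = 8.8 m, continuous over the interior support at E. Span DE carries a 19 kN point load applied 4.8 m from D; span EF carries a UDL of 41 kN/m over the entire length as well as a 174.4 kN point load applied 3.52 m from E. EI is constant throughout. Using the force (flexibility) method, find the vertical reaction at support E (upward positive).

R_E = 354.6 kN

Take M_E as the redundant. Released structure: two simple spans DE and EF with a hinge at E.
End slopes at the hinge E, treating each span as simply supported:
  span DE: point load 19 at a = 4.8: Pab(L + a)/(6LEI) = 153.2/EI
  span EF: UDL 41: wL³/(24EI) = 1164/EI
  span EF: point load 174.4 at a = 3.52: Pab(L + b)/(6LEI) = 864.4/EI
  relative rotation θ_0 = (153.2 + 2029)/EI = 2182/EI
A unit hogging moment at E produces rotation L₁/(3EI) + L₂/(3EI) = 6.933/EI.
Slope continuity at E: θ_0 = M_E·6.933/EI, so M_E = 2182/6.933 = 314.7 kN·m (hogging).
Span DE, ΣM about D with M_E applied at E: R_E^{DE}·12 = 91.2 + 314.7, so R_E^{DE} = 33.82 kN and R_D = 19 − 33.82 = -14.82 kN.
Span EF, ΣM about F: R_E^{EF}·8.8 = 2508 + 314.7, so R_E^{EF} = 320.8 kN and R_F = 535.2 − 320.8 = 214.4 kN.
R_E = 33.82 + 320.8 = 354.6 kN.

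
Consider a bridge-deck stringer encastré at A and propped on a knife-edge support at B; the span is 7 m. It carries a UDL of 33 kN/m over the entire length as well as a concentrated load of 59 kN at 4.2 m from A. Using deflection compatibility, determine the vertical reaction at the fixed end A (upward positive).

R_A = 177.9 kN

Remove the prop at B; the released (primary) structure is a cantilever built in at A.
Free-end deflection of the primary structure under the applied loading (downward +):
  UDL 33: wL⁴/(8EI) = 9904/EI
  point load 59 at a = 4.2: Pa²(3L − a)/(6EI) = 2914/EI
  δ_0 = 12818/EI
Tip deflection under a unit load at B: L³/(3EI) = 114.3/EI.
The prop prevents deflection at B: R_B = δ_0/δ_{BB} = 12818/114.3 = 112.1 kN.
Vertical equilibrium: R_A = ΣP − R_B = 290 − 112.1 = 177.9 kN.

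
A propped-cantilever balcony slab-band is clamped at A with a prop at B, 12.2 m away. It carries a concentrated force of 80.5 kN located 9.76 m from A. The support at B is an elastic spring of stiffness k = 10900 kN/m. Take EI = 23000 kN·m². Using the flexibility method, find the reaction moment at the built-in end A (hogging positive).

M_A = 96.68 kN·m

Release the roller at B. Primary structure: cantilever fixed at A.
Primary-structure tip deflection at B by superposition:
  point load 80.5 at a = 9.76: Pa²(3L − a)/(6EI) = 34303/EI
Tip deflection under a unit load at B: L³/(3EI) = 605.3/EI.
With EI = 23000 kN·m²: δ_0 = 1.4914 m and δ_{BB} = 0.026317 m/kN.
Compatibility — the spring shortens by R_B/k under the reaction it provides: δ_0 − R_B·δ_{BB} = R_B/k. With 1/k = 0.000092 m/kN, R_B = δ_0 / (δ_{BB} + 1/k) = 1.4914 / (0.026317 + 0.000092) = 56.48 kN.
Moment equilibrium about A: M_A = Σ(load moments about A) − R_B·L = 785.7 − 56.48×12.2 = 96.68 kN·m.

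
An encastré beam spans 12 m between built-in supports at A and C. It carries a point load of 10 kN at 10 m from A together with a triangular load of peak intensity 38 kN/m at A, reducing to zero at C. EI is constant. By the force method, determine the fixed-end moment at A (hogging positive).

M_A = 276.4 kN·m

Release both end moments; the primary structure is a simply-supported span AC with redundants M_A and M_C.
Simple-span end rotations at A and C under the given loads:
  at A: point load 10 at a = 10: Pab(L + b)/(6LEI) = 38.89/EI
  at C: point load 10 at a = 10: Pab(L + a)/(6LEI) = 61.11/EI
  at A: triangular load, peak 38: w₀L³/(45EI) = 1459/EI
  at C: triangular load, peak 38: 7w₀L³/(360EI) = 1277/EI
  θ_A0 = 1498/EI,  θ_C0 = 1338/EI
Flexibility coefficients: a unit moment at one end gives L/(3EI) there and L/(6EI) at the far end, so f₁₁ = f₂₂ = 4/EI and f₁₂ = f₂₁ = 2/EI.
Compatibility — zero rotation at each built-in end:
  4 M_A + 2 M_C = 1498
  2 M_A + 4 M_C = 1338
Solving the pair gives M_A = 276.4 kN·m and M_C = 196.3 kN·m (hogging).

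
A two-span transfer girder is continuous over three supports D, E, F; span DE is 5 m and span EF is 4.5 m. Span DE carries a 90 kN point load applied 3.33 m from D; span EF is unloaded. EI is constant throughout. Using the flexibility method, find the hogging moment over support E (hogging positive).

M_E = 43.89 kN·m

Insert a hinge at E; M_E is the redundant, and each span becomes simply supported.
Discontinuity in slope at E on the released structure — sum the simple-span end rotations:
  span DE: point load 90 at a = 3.33: Pab(L + a)/(6LEI) = 139/EI
  relative rotation θ_0 = (139 + 0)/EI = 139/EI
A unit hogging moment at E produces rotation L₁/(3EI) + L₂/(3EI) = 3.167/EI.
Slope continuity at E: θ_0 = M_E·3.167/EI, so M_E = 139/3.167 = 43.89 kN·m (hogging).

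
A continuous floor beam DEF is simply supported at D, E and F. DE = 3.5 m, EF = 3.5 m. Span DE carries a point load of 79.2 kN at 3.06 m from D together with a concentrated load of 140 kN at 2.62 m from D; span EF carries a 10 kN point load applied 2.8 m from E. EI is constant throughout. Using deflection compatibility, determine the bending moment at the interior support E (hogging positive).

M_E = 56.27 kN·m

Release continuity at E by inserting a hinge; the redundant is the internal moment M_E. The primary structure is two simply-supported spans DE and EF.
Rotations at E on the released spans (each span's end-slope, ×1/EI):
  span DE: point load 79.2 at a = 3.06: Pab(L + a)/(6LEI) = 33.31/EI
  span DE: point load 140 at a = 2.62: Pab(L + a)/(6LEI) = 94.07/EI
  span EF: point load 10 at a = 2.8: Pab(L + b)/(6LEI) = 3.92/EI
  relative rotation θ_0 = (127.4 + 3.92)/EI = 131.3/EI
A unit hogging moment at E produces rotation L₁/(3EI) + L₂/(3EI) = 2.333/EI.
Slope continuity at E: θ_0 = M_E·2.333/EI, so M_E = 131.3/2.333 = 56.27 kN·m (hogging).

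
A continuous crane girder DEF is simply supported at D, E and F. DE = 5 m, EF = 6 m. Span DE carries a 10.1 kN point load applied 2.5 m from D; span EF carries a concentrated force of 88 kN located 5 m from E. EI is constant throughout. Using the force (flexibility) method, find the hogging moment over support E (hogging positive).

Insert a hinge at E; M_E is the redundant, and each span becomes simply supported.
Discontinuity in slope at E on the released structure — sum the simple-span end rotations:
  span DE: point load 10.1 at a = 2.5: Pab(L + a)/(6LEI) = 15.78/EI
  span EF: point load 88 at a = 5: Pab(L + b)/(6LEI) = 85.56/EI
  relative rotation θ_0 = (15.78 + 85.56)/EI = 101.3/EI
A unit hogging moment at E produces rotation L₁/(3EI) + L₂/(3EI) = 3.667/EI.
Slope continuity at E: θ_0 = M_E·3.667/EI, so M_E = 101.3/3.667 = 27.64 kN·m (hogging).

M_E = 27.64 kN·m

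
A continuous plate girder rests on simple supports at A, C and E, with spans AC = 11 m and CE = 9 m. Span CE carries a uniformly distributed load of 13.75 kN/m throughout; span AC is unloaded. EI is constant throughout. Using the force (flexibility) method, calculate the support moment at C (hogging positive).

M_C = 62.65 kN·m

Insert a hinge at C; M_C is the redundant, and each span becomes simply supported.
End slopes at the hinge C, treating each span as simply supported:
  span CE: UDL 13.75: wL³/(24EI) = 417.7/EI
  relative rotation θ_0 = (0 + 417.7)/EI = 417.7/EI
A unit hogging moment at C produces rotation L₁/(3EI) + L₂/(3EI) = 6.667/EI.
Compatibility: M_C·(L₁+L₂)/(3EI) = θ_0, giving M_C = 62.65 kN·m (hogging).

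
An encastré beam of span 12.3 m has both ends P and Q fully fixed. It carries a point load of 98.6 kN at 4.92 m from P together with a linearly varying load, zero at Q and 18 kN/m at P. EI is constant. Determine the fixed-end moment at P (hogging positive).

Take the two fixed-end moments M_P, M_Q as redundants; the released structure is the simple span PQ.
End rotations of the released simple span under the applied load (×1/EI):
  at P: point load 98.6 at a = 4.92: Pab(L + b)/(6LEI) = 954.7/EI
  at Q: point load 98.6 at a = 4.92: Pab(L + a)/(6LEI) = 835.4/EI
  at P: triangular load, peak 18: w₀L³/(45EI) = 744.3/EI
  at Q: triangular load, peak 18: 7w₀L³/(360EI) = 651.3/EI
  θ_P0 = 1699/EI,  θ_Q0 = 1487/EI
Flexibility coefficients: a unit moment at one end gives L/(3EI) there and L/(6EI) at the far end, so f₁₁ = f₂₂ = 4.1/EI and f₁₂ = f₂₁ = 2.05/EI.
Compatibility — zero rotation at each built-in end:
  4.1 M_P + 2.05 M_Q = 1699
  2.05 M_P + 4.1 M_Q = 1487
Solving the pair gives M_P = 310.8 kN·m and M_Q = 207.2 kN·m (hogging).

M_P = 310.8 kN·m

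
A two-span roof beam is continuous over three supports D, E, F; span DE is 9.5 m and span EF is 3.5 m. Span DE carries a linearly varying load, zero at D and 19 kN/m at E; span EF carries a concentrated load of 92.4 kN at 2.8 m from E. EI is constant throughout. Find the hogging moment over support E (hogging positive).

M_E = 91.9 kN·m

Release continuity at E by inserting a hinge; the redundant is the internal moment M_E. The primary structure is two simply-supported spans DE and EF.
End slopes at the hinge E, treating each span as simply supported:
  span DE: triangular load, peak 19: w₀L³/(45EI) = 362/EI
  span EF: point load 92.4 at a = 2.8: Pab(L + b)/(6LEI) = 36.22/EI
  relative rotation θ_0 = (362 + 36.22)/EI = 398.2/EI
A unit hogging moment at E produces rotation L₁/(3EI) + L₂/(3EI) = 4.333/EI.
Compatibility: M_E·(L₁+L₂)/(3EI) = θ_0, giving M_E = 91.9 kN·m (hogging).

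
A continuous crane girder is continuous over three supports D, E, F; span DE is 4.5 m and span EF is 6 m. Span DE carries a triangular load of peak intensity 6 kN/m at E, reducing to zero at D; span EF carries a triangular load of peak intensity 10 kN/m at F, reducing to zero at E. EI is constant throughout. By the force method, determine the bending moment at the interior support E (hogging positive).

M_E = 15.47 kN·m

Take M_E as the redundant. Released structure: two simple spans DE and EF with a hinge at E.
Discontinuity in slope at E on the released structure — sum the simple-span end rotations:
  span DE: triangular load, peak 6: w₀L³/(45EI) = 12.15/EI
  span EF: triangular load, peak 10: 7w₀L³/(360EI) = 42/EI
  relative rotation θ_0 = (12.15 + 42)/EI = 54.15/EI
A unit hogging moment at E produces rotation L₁/(3EI) + L₂/(3EI) = 3.5/EI.
Compatibility: M_E·(L₁+L₂)/(3EI) = θ_0, giving M_E = 15.47 kN·m (hogging).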